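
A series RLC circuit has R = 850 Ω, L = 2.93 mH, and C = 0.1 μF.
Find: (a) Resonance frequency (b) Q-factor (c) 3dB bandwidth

Step 1 — Resonance condition Im(Z)=0 gives ω₀ = 1/√(LC).
Step 2 — ω₀ = 1/√(0.00293·1e-07) = 5.842e+04 rad/s.
Step 3 — f₀ = ω₀/(2π) = 9298 Hz.
Step 4 — Series Q: Q = ω₀L/R = 5.842e+04·0.00293/850 = 0.2014.
Step 5 — 3dB bandwidth: Δω = ω₀/Q = 2.901e+05 rad/s; BW = Δω/(2π) = 4.617e+04 Hz.

(a) f₀ = 9298 Hz  (b) Q = 0.2014  (c) BW = 4.617e+04 Hz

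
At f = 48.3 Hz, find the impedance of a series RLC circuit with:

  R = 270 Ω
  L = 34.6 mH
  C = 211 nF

Step 1 — Angular frequency: ω = 2π·f = 2π·48.3 = 303.5 rad/s.
Step 2 — Component impedances:
  R: Z = R = 270 Ω
  L: Z = jωL = j·303.5·0.0346 = 0 + j10.5 Ω
  C: Z = 1/(jωC) = -j/(ω·C) = 0 - j1.562e+04 Ω
Step 3 — Series combination: Z_total = R + L + C = 270 - j1.561e+04 Ω = 1.561e+04∠-89.0° Ω.

Z = 270 - j1.561e+04 Ω = 1.561e+04∠-89.0° Ω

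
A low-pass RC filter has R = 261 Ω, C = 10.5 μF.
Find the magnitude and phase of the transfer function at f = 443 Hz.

Step 1 — Angular frequency: ω = 2π·443 = 2783 rad/s.
Step 2 — Transfer function: H(jω) = 1/(1 + jωRC).
Step 3 — Denominator: 1 + jωRC = 1 + j·2783·261·1.05e-05 = 1 + j7.628.
Step 4 — H = 0.0169 - j0.1289.
Step 5 — Magnitude: |H| = 0.13 (-17.7 dB); phase: φ = -82.5°.

|H| = 0.13 (-17.7 dB), φ = -82.5°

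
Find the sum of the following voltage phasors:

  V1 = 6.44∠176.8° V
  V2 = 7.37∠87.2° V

Step 1 — Convert each phasor to rectangular form:
  V1 = 6.44·(cos(176.8°) + j·sin(176.8°)) = -6.43 + j0.3595 V
  V2 = 7.37·(cos(87.2°) + j·sin(87.2°)) = 0.36 + j7.361 V
Step 2 — Sum components: V_total = -6.07 + j7.721 V.
Step 3 — Convert to polar: |V_total| = 9.821 V, ∠V_total = 128.2°.

V_total = 9.821∠128.2° V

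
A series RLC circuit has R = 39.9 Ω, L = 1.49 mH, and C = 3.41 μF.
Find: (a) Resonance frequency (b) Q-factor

Step 1 — Resonance condition Im(Z)=0 gives ω₀ = 1/√(LC).
Step 2 — ω₀ = 1/√(0.00149·3.41e-06) = 1.403e+04 rad/s.
Step 3 — f₀ = ω₀/(2π) = 2233 Hz.
Step 4 — Series Q: Q = ω₀L/R = 1.403e+04·0.00149/39.9 = 0.5239.

(a) f₀ = 2233 Hz  (b) Q = 0.5239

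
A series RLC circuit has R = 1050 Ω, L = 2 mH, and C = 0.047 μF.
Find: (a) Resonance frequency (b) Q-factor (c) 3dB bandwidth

Step 1 — Resonance condition Im(Z)=0 gives ω₀ = 1/√(LC).
Step 2 — ω₀ = 1/√(0.002·4.7e-08) = 1.031e+05 rad/s.
Step 3 — f₀ = ω₀/(2π) = 1.642e+04 Hz.
Step 4 — Series Q: Q = ω₀L/R = 1.031e+05·0.002/1050 = 0.1965.
Step 5 — 3dB bandwidth: Δω = ω₀/Q = 5.25e+05 rad/s; BW = Δω/(2π) = 8.356e+04 Hz.

(a) f₀ = 1.642e+04 Hz  (b) Q = 0.1965  (c) BW = 8.356e+04 Hz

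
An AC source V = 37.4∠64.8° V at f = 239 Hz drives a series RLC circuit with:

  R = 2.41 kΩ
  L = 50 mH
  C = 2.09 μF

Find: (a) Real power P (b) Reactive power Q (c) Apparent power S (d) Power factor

Step 1 — Angular frequency: ω = 2π·f = 2π·239 = 1502 rad/s.
Step 2 — Component impedances:
  R: Z = R = 2410 Ω
  L: Z = jωL = j·1502·0.05 = 0 + j75.08 Ω
  C: Z = 1/(jωC) = -j/(ω·C) = 0 - j318.6 Ω
Step 3 — Series combination: Z_total = R + L + C = 2410 - j243.5 Ω = 2422∠-5.8° Ω.
Step 4 — Source phasor: V = 37.4∠64.8° V = 15.92 + j33.84 V.
Step 5 — Current: I = V / Z = 0.005136 + j0.01456 A = 0.01544∠70.6° A.
Step 6 — Complex power: S = V·I* = 0.5745 - j0.05806 VA.
Step 7 — Real power: P = Re(S) = 0.5745 W.
Step 8 — Reactive power: Q = Im(S) = -0.05806 VAR.
Step 9 — Apparent power: |S| = 0.5775 VA.
Step 10 — Power factor: PF = P/|S| = 0.9949 (leading).

(a) P = 0.5745 W  (b) Q = -0.05806 VAR  (c) S = 0.5775 VA  (d) PF = 0.9949 (leading)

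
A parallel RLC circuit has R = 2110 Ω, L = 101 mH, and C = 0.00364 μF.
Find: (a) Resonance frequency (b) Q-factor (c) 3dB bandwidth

Step 1 — Resonance: ω₀ = 1/√(LC) = 1/√(0.101·3.64e-09) = 5.215e+04 rad/s.
Step 2 — f₀ = ω₀/(2π) = 8301 Hz.
Step 3 — Parallel Q: Q = R/(ω₀L) = 2110/(5.215e+04·0.101) = 0.4006.
Step 4 — Bandwidth: Δω = ω₀/Q = 1.302e+05 rad/s; BW = Δω/(2π) = 2.072e+04 Hz.

(a) f₀ = 8301 Hz  (b) Q = 0.4006  (c) BW = 2.072e+04 Hz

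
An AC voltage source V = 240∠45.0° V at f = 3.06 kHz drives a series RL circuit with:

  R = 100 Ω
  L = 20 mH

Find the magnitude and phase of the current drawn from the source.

Step 1 — Angular frequency: ω = 2π·f = 2π·3060 = 1.923e+04 rad/s.
Step 2 — Component impedances:
  R: Z = R = 100 Ω
  L: Z = jωL = j·1.923e+04·0.02 = 0 + j384.5 Ω
Step 3 — Series combination: Z_total = R + L = 100 + j384.5 Ω = 397.3∠75.4° Ω.
Step 4 — Source phasor: V = 240∠45.0° V = 169.7 + j169.7 V.
Step 5 — Ohm's law: I = V / Z_total = (169.7 + j169.7) / (100 + j384.5) = 0.5209 - j0.3059 A.
Step 6 — Convert to polar: |I| = 0.604 A, ∠I = -30.4°.

I = 0.604∠-30.4° A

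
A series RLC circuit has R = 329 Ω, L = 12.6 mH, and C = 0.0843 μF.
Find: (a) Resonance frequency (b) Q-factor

Step 1 — Resonance condition Im(Z)=0 gives ω₀ = 1/√(LC).
Step 2 — ω₀ = 1/√(0.0126·8.43e-08) = 3.068e+04 rad/s.
Step 3 — f₀ = ω₀/(2π) = 4883 Hz.
Step 4 — Series Q: Q = ω₀L/R = 3.068e+04·0.0126/329 = 1.175.

(a) f₀ = 4883 Hz  (b) Q = 1.175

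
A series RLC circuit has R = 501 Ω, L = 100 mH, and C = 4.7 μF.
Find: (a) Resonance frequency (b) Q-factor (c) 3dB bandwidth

Step 1 — Resonance condition Im(Z)=0 gives ω₀ = 1/√(LC).
Step 2 — ω₀ = 1/√(0.1·4.7e-06) = 1459 rad/s.
Step 3 — f₀ = ω₀/(2π) = 232.2 Hz.
Step 4 — Series Q: Q = ω₀L/R = 1459·0.1/501 = 0.2911.
Step 5 — 3dB bandwidth: Δω = ω₀/Q = 5010 rad/s; BW = Δω/(2π) = 797.4 Hz.

(a) f₀ = 232.2 Hz  (b) Q = 0.2911  (c) BW = 797.4 Hz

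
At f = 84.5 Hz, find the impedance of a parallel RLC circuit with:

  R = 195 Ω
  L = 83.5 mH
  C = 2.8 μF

Step 1 — Angular frequency: ω = 2π·f = 2π·84.5 = 530.9 rad/s.
Step 2 — Component impedances:
  R: Z = R = 195 Ω
  L: Z = jωL = j·530.9·0.0835 = 0 + j44.33 Ω
  C: Z = 1/(jωC) = -j/(ω·C) = 0 - j672.7 Ω
Step 3 — Parallel combination: 1/Z_total = 1/R + 1/L + 1/C; Z_total = 10.91 + j44.81 Ω = 46.11∠76.3° Ω.

Z = 10.91 + j44.81 Ω = 46.11∠76.3° Ω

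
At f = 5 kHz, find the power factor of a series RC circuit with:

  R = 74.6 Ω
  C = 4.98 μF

Step 1 — Angular frequency: ω = 2π·f = 2π·5000 = 3.142e+04 rad/s.
Step 2 — Component impedances:
  R: Z = R = 74.6 Ω
  C: Z = 1/(jωC) = -j/(ω·C) = 0 - j6.392 Ω
Step 3 — Series combination: Z_total = R + C = 74.6 - j6.392 Ω = 74.87∠-4.9° Ω.
Step 4 — Power factor: PF = cos(φ) = Re(Z)/|Z| = 74.6/74.8733 = 0.9963.
Step 5 — Type: Im(Z) = -6.392 ⇒ leading (phase φ = -4.9°).

PF = 0.9963 (leading, φ = -4.9°)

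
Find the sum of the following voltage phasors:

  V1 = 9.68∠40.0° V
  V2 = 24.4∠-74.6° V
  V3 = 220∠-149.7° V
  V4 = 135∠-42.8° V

Step 1 — Convert each phasor to rectangular form:
  V1 = 9.68·(cos(40.0°) + j·sin(40.0°)) = 7.415 + j6.222 V
  V2 = 24.4·(cos(-74.6°) + j·sin(-74.6°)) = 6.48 - j23.52 V
  V3 = 220·(cos(-149.7°) + j·sin(-149.7°)) = -189.9 - j111 V
  V4 = 135·(cos(-42.8°) + j·sin(-42.8°)) = 99.05 - j91.72 V
Step 2 — Sum components: V_total = -77 - j220 V.
Step 3 — Convert to polar: |V_total| = 233.1 V, ∠V_total = -109.3°.

V_total = 233.1∠-109.3° V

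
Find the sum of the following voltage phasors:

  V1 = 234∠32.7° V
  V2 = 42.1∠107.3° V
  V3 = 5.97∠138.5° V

Step 1 — Convert each phasor to rectangular form:
  V1 = 234·(cos(32.7°) + j·sin(32.7°)) = 196.9 + j126.4 V
  V2 = 42.1·(cos(107.3°) + j·sin(107.3°)) = -12.52 + j40.2 V
  V3 = 5.97·(cos(138.5°) + j·sin(138.5°)) = -4.471 + j3.956 V
Step 2 — Sum components: V_total = 179.9 + j170.6 V.
Step 3 — Convert to polar: |V_total| = 247.9 V, ∠V_total = 43.5°.

V_total = 247.9∠43.5° V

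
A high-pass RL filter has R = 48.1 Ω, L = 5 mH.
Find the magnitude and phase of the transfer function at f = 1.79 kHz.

Step 1 — Angular frequency: ω = 2π·1790 = 1.125e+04 rad/s.
Step 2 — Transfer function: H(jω) = jωL/(R + jωL).
Step 3 — Numerator jωL = j·56.23; denominator R + jωL = 48.1 + j56.23.
Step 4 — H = 0.5775 + j0.494.
Step 5 — Magnitude: |H| = 0.7599 (-2.4 dB); phase: φ = 40.5°.

|H| = 0.7599 (-2.4 dB), φ = 40.5°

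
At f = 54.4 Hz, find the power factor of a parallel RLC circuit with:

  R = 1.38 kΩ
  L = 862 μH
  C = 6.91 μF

Step 1 — Angular frequency: ω = 2π·f = 2π·54.4 = 341.8 rad/s.
Step 2 — Component impedances:
  R: Z = R = 1380 Ω
  L: Z = jωL = j·341.8·0.000862 = 0 + j0.2946 Ω
  C: Z = 1/(jωC) = -j/(ω·C) = 0 - j423.4 Ω
Step 3 — Parallel combination: 1/Z_total = 1/R + 1/L + 1/C; Z_total = 6.299e-05 + j0.2948 Ω = 0.2948∠90.0° Ω.
Step 4 — Power factor: PF = cos(φ) = Re(Z)/|Z| = 6.299e-05/0.2948 = 0.0002137.
Step 5 — Type: Im(Z) = 0.2948 ⇒ lagging (phase φ = 90.0°).

PF = 0.0002137 (lagging, φ = 90.0°)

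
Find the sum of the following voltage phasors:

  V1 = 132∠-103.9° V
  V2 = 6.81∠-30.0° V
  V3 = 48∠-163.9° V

Step 1 — Convert each phasor to rectangular form:
  V1 = 132·(cos(-103.9°) + j·sin(-103.9°)) = -31.71 - j128.1 V
  V2 = 6.81·(cos(-30.0°) + j·sin(-30.0°)) = 5.898 - j3.405 V
  V3 = 48·(cos(-163.9°) + j·sin(-163.9°)) = -46.12 - j13.31 V
Step 2 — Sum components: V_total = -71.93 - j144.9 V.
Step 3 — Convert to polar: |V_total| = 161.7 V, ∠V_total = -116.4°.

V_total = 161.7∠-116.4° V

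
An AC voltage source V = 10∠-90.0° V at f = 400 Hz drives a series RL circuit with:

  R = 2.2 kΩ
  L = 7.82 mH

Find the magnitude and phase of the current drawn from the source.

Step 1 — Angular frequency: ω = 2π·f = 2π·400 = 2513 rad/s.
Step 2 — Component impedances:
  R: Z = R = 2200 Ω
  L: Z = jωL = j·2513·0.00782 = 0 + j19.65 Ω
Step 3 — Series combination: Z_total = R + L = 2200 + j19.65 Ω = 2200∠0.5° Ω.
Step 4 — Source phasor: V = 10∠-90.0° V = 0 - j10 V.
Step 5 — Ohm's law: I = V / Z_total = (0 - j10) / (2200 + j19.65) = -4.06e-05 - j0.004545 A.
Step 6 — Convert to polar: |I| = 0.004545 A, ∠I = -90.5°.

I = 0.004545∠-90.5° A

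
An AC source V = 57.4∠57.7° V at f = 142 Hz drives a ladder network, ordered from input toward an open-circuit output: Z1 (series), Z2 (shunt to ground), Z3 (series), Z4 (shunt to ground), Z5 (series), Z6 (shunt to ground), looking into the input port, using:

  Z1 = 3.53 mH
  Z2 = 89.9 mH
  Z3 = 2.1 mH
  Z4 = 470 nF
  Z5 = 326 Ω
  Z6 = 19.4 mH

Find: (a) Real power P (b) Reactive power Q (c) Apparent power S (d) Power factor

Step 1 — Angular frequency: ω = 2π·f = 2π·142 = 892.2 rad/s.
Step 2 — Component impedances:
  Z1: Z = jωL = j·892.2·0.00353 = 0 + j3.15 Ω
  Z2: Z = jωL = j·892.2·0.0899 = 0 + j80.21 Ω
  Z3: Z = jωL = j·892.2·0.0021 = 0 + j1.874 Ω
  Z4: Z = 1/(jωC) = -j/(ω·C) = 0 - j2385 Ω
  Z5: Z = R = 326 Ω
  Z6: Z = jωL = j·892.2·0.0194 = 0 + j17.31 Ω
Step 3 — Ladder network (open output): work backward from the far end, alternating series and parallel combinations. Z_in = 19.27 + j80.11 Ω = 82.39∠76.5° Ω.
Step 4 — Source phasor: V = 57.4∠57.7° V = 30.67 + j48.52 V.
Step 5 — Current: I = V / Z = 0.6596 - j0.2242 A = 0.6967∠-18.8° A.
Step 6 — Complex power: S = V·I* = 9.352 + j38.88 VA.
Step 7 — Real power: P = Re(S) = 9.352 W.
Step 8 — Reactive power: Q = Im(S) = 38.88 VAR.
Step 9 — Apparent power: |S| = 39.99 VA.
Step 10 — Power factor: PF = P/|S| = 0.2339 (lagging).

(a) P = 9.352 W  (b) Q = 38.88 VAR  (c) S = 39.99 VA  (d) PF = 0.2339 (lagging)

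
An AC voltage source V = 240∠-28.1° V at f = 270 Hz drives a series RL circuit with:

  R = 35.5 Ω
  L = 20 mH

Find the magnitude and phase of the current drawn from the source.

Step 1 — Angular frequency: ω = 2π·f = 2π·270 = 1696 rad/s.
Step 2 — Component impedances:
  R: Z = R = 35.5 Ω
  L: Z = jωL = j·1696·0.02 = 0 + j33.93 Ω
Step 3 — Series combination: Z_total = R + L = 35.5 + j33.93 Ω = 49.11∠43.7° Ω.
Step 4 — Source phasor: V = 240∠-28.1° V = 211.7 - j113 V.
Step 5 — Ohm's law: I = V / Z_total = (211.7 - j113) / (35.5 + j33.93) = 1.526 - j4.643 A.
Step 6 — Convert to polar: |I| = 4.887 A, ∠I = -71.8°.

I = 4.887∠-71.8° A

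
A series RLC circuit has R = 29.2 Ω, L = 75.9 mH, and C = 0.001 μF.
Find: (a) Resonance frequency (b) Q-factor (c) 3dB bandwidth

Step 1 — Resonance: ω₀ = 1/√(LC) = 1/√(0.0759·1e-09) = 1.148e+05 rad/s.
Step 2 — f₀ = ω₀/(2π) = 1.827e+04 Hz.
Step 3 — Series Q: Q = ω₀L/R = 1.148e+05·0.0759/29.2 = 298.4.
Step 4 — Bandwidth: Δω = ω₀/Q = 384.7 rad/s; BW = Δω/(2π) = 61.23 Hz.

(a) f₀ = 1.827e+04 Hz  (b) Q = 298.4  (c) BW = 61.23 Hz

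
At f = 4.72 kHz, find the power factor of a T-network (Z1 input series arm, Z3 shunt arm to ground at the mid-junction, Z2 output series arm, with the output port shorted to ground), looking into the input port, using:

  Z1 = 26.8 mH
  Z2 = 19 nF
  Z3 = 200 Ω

Step 1 — Angular frequency: ω = 2π·f = 2π·4720 = 2.966e+04 rad/s.
Step 2 — Component impedances:
  Z1: Z = jωL = j·2.966e+04·0.0268 = 0 + j794.8 Ω
  Z2: Z = 1/(jωC) = -j/(ω·C) = 0 - j1775 Ω
  Z3: Z = R = 200 Ω
Step 3 — With the output port shorted to ground, the output series arm Z2 runs from the junction to ground; the shunt arm Z3 also runs from the junction to ground. They appear in parallel: Z3 || Z2 = 197.5 - j22.26 Ω.
Step 4 — Series with input arm Z1: Z_in = Z1 + (Z3 || Z2) = 197.5 + j772.5 Ω = 797.4∠75.7° Ω.
Step 5 — Power factor: PF = cos(φ) = Re(Z)/|Z| = 197.5/797.4 = 0.2477.
Step 6 — Type: Im(Z) = 772.5 ⇒ lagging (phase φ = 75.7°).

PF = 0.2477 (lagging, φ = 75.7°)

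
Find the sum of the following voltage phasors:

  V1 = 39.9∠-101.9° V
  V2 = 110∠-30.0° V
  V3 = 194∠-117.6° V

Step 1 — Convert each phasor to rectangular form:
  V1 = 39.9·(cos(-101.9°) + j·sin(-101.9°)) = -8.228 - j39.04 V
  V2 = 110·(cos(-30.0°) + j·sin(-30.0°)) = 95.26 - j55 V
  V3 = 194·(cos(-117.6°) + j·sin(-117.6°)) = -89.88 - j171.9 V
Step 2 — Sum components: V_total = -2.844 - j266 V.
Step 3 — Convert to polar: |V_total| = 266 V, ∠V_total = -90.6°.

V_total = 266∠-90.6° V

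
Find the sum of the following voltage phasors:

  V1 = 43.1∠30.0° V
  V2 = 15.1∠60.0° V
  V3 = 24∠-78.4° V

Step 1 — Convert each phasor to rectangular form:
  V1 = 43.1·(cos(30.0°) + j·sin(30.0°)) = 37.33 + j21.55 V
  V2 = 15.1·(cos(60.0°) + j·sin(60.0°)) = 7.55 + j13.08 V
  V3 = 24·(cos(-78.4°) + j·sin(-78.4°)) = 4.826 - j23.51 V
Step 2 — Sum components: V_total = 49.7 + j11.12 V.
Step 3 — Convert to polar: |V_total| = 50.93 V, ∠V_total = 12.6°.

V_total = 50.93∠12.6° V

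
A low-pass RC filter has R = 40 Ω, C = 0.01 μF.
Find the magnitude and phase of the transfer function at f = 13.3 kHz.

Step 1 — Angular frequency: ω = 2π·1.33e+04 = 8.357e+04 rad/s.
Step 2 — Transfer function: H(jω) = 1/(1 + jωRC).
Step 3 — Denominator: 1 + jωRC = 1 + j·8.357e+04·40·1e-08 = 1 + j0.03343.
Step 4 — H = 0.9989 - j0.03339.
Step 5 — Magnitude: |H| = 0.9994 (-0.0 dB); phase: φ = -1.9°.

|H| = 0.9994 (-0.0 dB), φ = -1.9°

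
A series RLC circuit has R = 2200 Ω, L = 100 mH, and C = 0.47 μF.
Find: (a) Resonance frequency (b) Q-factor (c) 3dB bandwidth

Step 1 — Resonance: ω₀ = 1/√(LC) = 1/√(0.1·4.7e-07) = 4613 rad/s.
Step 2 — f₀ = ω₀/(2π) = 734.1 Hz.
Step 3 — Series Q: Q = ω₀L/R = 4613·0.1/2200 = 0.2097.
Step 4 — Bandwidth: Δω = ω₀/Q = 2.2e+04 rad/s; BW = Δω/(2π) = 3501 Hz.

(a) f₀ = 734.1 Hz  (b) Q = 0.2097  (c) BW = 3501 Hz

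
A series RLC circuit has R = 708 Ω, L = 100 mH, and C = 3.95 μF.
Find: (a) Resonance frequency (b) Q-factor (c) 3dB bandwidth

Step 1 — Resonance condition Im(Z)=0 gives ω₀ = 1/√(LC).
Step 2 — ω₀ = 1/√(0.1·3.95e-06) = 1591 rad/s.
Step 3 — f₀ = ω₀/(2π) = 253.2 Hz.
Step 4 — Series Q: Q = ω₀L/R = 1591·0.1/708 = 0.2247.
Step 5 — 3dB bandwidth: Δω = ω₀/Q = 7080 rad/s; BW = Δω/(2π) = 1127 Hz.

(a) f₀ = 253.2 Hz  (b) Q = 0.2247  (c) BW = 1127 Hz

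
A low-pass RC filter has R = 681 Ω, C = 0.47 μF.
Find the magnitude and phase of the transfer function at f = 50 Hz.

Step 1 — Angular frequency: ω = 2π·50 = 314.2 rad/s.
Step 2 — Transfer function: H(jω) = 1/(1 + jωRC).
Step 3 — Denominator: 1 + jωRC = 1 + j·314.2·681·4.7e-07 = 1 + j0.1006.
Step 4 — H = 0.99 - j0.09955.
Step 5 — Magnitude: |H| = 0.995 (-0.0 dB); phase: φ = -5.7°.

|H| = 0.995 (-0.0 dB), φ = -5.7°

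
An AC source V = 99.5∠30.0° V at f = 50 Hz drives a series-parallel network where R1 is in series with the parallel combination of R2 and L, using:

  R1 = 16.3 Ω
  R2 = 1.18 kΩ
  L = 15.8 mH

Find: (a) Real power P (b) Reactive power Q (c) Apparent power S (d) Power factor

Step 1 — Angular frequency: ω = 2π·f = 2π·50 = 314.2 rad/s.
Step 2 — Component impedances:
  R1: Z = R = 16.3 Ω
  R2: Z = R = 1180 Ω
  L: Z = jωL = j·314.2·0.0158 = 0 + j4.964 Ω
Step 3 — Parallel branch: R2 || L = 1/(1/R2 + 1/L) = 0.02088 + j4.964 Ω.
Step 4 — Series with R1: Z_total = R1 + (R2 || L) = 16.32 + j4.964 Ω = 17.06∠16.9° Ω.
Step 5 — Source phasor: V = 99.5∠30.0° V = 86.17 + j49.75 V.
Step 6 — Current: I = V / Z = 5.681 + j1.32 A = 5.833∠13.1° A.
Step 7 — Complex power: S = V·I* = 555.2 + j168.9 VA.
Step 8 — Real power: P = Re(S) = 555.2 W.
Step 9 — Reactive power: Q = Im(S) = 168.9 VAR.
Step 10 — Apparent power: |S| = 580.4 VA.
Step 11 — Power factor: PF = P/|S| = 0.9567 (lagging).

(a) P = 555.2 W  (b) Q = 168.9 VAR  (c) S = 580.4 VA  (d) PF = 0.9567 (lagging)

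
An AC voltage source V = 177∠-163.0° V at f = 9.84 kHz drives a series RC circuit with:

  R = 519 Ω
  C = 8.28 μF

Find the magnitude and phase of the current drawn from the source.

Step 1 — Angular frequency: ω = 2π·f = 2π·9840 = 6.183e+04 rad/s.
Step 2 — Component impedances:
  R: Z = R = 519 Ω
  C: Z = 1/(jωC) = -j/(ω·C) = 0 - j1.953 Ω
Step 3 — Series combination: Z_total = R + C = 519 - j1.953 Ω = 519∠-0.2° Ω.
Step 4 — Source phasor: V = 177∠-163.0° V = -169.3 - j51.75 V.
Step 5 — Ohm's law: I = V / Z_total = (-169.3 - j51.75) / (519 - j1.953) = -0.3258 - j0.1009 A.
Step 6 — Convert to polar: |I| = 0.341 A, ∠I = -162.8°.

I = 0.341∠-162.8° A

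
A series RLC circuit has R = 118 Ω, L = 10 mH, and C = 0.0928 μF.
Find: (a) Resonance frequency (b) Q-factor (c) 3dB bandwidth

Step 1 — Resonance condition Im(Z)=0 gives ω₀ = 1/√(LC).
Step 2 — ω₀ = 1/√(0.01·9.28e-08) = 3.283e+04 rad/s.
Step 3 — f₀ = ω₀/(2π) = 5225 Hz.
Step 4 — Series Q: Q = ω₀L/R = 3.283e+04·0.01/118 = 2.782.
Step 5 — 3dB bandwidth: Δω = ω₀/Q = 1.18e+04 rad/s; BW = Δω/(2π) = 1878 Hz.

(a) f₀ = 5225 Hz  (b) Q = 2.782  (c) BW = 1878 Hz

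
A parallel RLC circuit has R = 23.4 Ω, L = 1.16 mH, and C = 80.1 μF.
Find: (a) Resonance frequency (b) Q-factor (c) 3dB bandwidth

Step 1 — Resonance: ω₀ = 1/√(LC) = 1/√(0.00116·8.01e-05) = 3281 rad/s.
Step 2 — f₀ = ω₀/(2π) = 522.1 Hz.
Step 3 — Parallel Q: Q = R/(ω₀L) = 23.4/(3281·0.00116) = 6.149.
Step 4 — Bandwidth: Δω = ω₀/Q = 533.5 rad/s; BW = Δω/(2π) = 84.91 Hz.

(a) f₀ = 522.1 Hz  (b) Q = 6.149  (c) BW = 84.91 Hz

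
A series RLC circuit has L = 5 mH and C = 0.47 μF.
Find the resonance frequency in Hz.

Step 1 — Resonance condition Im(Z)=0 gives ω₀ = 1/√(LC).
Step 2 — ω₀ = 1/√(0.005·4.7e-07) = 2.063e+04 rad/s.
Step 3 — f₀ = ω₀/(2π) = 3283 Hz.

f₀ = 3283 Hz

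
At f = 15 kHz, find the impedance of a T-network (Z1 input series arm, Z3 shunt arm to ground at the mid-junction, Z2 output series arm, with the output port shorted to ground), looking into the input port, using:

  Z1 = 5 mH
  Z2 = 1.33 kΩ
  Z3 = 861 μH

Step 1 — Angular frequency: ω = 2π·f = 2π·1.5e+04 = 9.425e+04 rad/s.
Step 2 — Component impedances:
  Z1: Z = jωL = j·9.425e+04·0.005 = 0 + j471.2 Ω
  Z2: Z = R = 1330 Ω
  Z3: Z = jωL = j·9.425e+04·0.000861 = 0 + j81.15 Ω
Step 3 — With the output port shorted to ground, the output series arm Z2 runs from the junction to ground; the shunt arm Z3 also runs from the junction to ground. They appear in parallel: Z3 || Z2 = 4.933 + j80.85 Ω.
Step 4 — Series with input arm Z1: Z_in = Z1 + (Z3 || Z2) = 4.933 + j552.1 Ω = 552.1∠89.5° Ω.

Z = 4.933 + j552.1 Ω = 552.1∠89.5° Ω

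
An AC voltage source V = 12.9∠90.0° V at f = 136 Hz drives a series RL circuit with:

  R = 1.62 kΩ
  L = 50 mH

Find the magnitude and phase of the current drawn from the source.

Step 1 — Angular frequency: ω = 2π·f = 2π·136 = 854.5 rad/s.
Step 2 — Component impedances:
  R: Z = R = 1620 Ω
  L: Z = jωL = j·854.5·0.05 = 0 + j42.73 Ω
Step 3 — Series combination: Z_total = R + L = 1620 + j42.73 Ω = 1621∠1.5° Ω.
Step 4 — Source phasor: V = 12.9∠90.0° V = 0 + j12.9 V.
Step 5 — Ohm's law: I = V / Z_total = (0 + j12.9) / (1620 + j42.73) = 0.0002099 + j0.007957 A.
Step 6 — Convert to polar: |I| = 0.00796 A, ∠I = 88.5°.

I = 0.00796∠88.5° A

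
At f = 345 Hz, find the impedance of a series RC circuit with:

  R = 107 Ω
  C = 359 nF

Step 1 — Angular frequency: ω = 2π·f = 2π·345 = 2168 rad/s.
Step 2 — Component impedances:
  R: Z = R = 107 Ω
  C: Z = 1/(jωC) = -j/(ω·C) = 0 - j1285 Ω
Step 3 — Series combination: Z_total = R + C = 107 - j1285 Ω = 1289∠-85.2° Ω.

Z = 107 - j1285 Ω = 1289∠-85.2° Ω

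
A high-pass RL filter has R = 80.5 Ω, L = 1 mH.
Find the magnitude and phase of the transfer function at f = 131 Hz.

Step 1 — Angular frequency: ω = 2π·131 = 823.1 rad/s.
Step 2 — Transfer function: H(jω) = jωL/(R + jωL).
Step 3 — Numerator jωL = j·0.8231; denominator R + jωL = 80.5 + j0.8231.
Step 4 — H = 0.0001045 + j0.01022.
Step 5 — Magnitude: |H| = 0.01022 (-39.8 dB); phase: φ = 89.4°.

|H| = 0.01022 (-39.8 dB), φ = 89.4°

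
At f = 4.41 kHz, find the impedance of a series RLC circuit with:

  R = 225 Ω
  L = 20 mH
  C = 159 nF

Step 1 — Angular frequency: ω = 2π·f = 2π·4410 = 2.771e+04 rad/s.
Step 2 — Component impedances:
  R: Z = R = 225 Ω
  L: Z = jωL = j·2.771e+04·0.02 = 0 + j554.2 Ω
  C: Z = 1/(jωC) = -j/(ω·C) = 0 - j227 Ω
Step 3 — Series combination: Z_total = R + L + C = 225 + j327.2 Ω = 397.1∠55.5° Ω.

Z = 225 + j327.2 Ω = 397.1∠55.5° Ω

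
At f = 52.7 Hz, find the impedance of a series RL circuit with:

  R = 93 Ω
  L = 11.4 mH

Step 1 — Angular frequency: ω = 2π·f = 2π·52.7 = 331.1 rad/s.
Step 2 — Component impedances:
  R: Z = R = 93 Ω
  L: Z = jωL = j·331.1·0.0114 = 0 + j3.775 Ω
Step 3 — Series combination: Z_total = R + L = 93 + j3.775 Ω = 93.08∠2.3° Ω.

Z = 93 + j3.775 Ω = 93.08∠2.3° Ω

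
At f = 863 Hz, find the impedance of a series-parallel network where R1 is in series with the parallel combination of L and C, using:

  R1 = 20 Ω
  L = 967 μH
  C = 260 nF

Step 1 — Angular frequency: ω = 2π·f = 2π·863 = 5422 rad/s.
Step 2 — Component impedances:
  R1: Z = R = 20 Ω
  L: Z = jωL = j·5422·0.000967 = 0 + j5.243 Ω
  C: Z = 1/(jωC) = -j/(ω·C) = 0 - j709.3 Ω
Step 3 — Parallel branch: L || C = 1/(1/L + 1/C) = 0 + j5.283 Ω.
Step 4 — Series with R1: Z_total = R1 + (L || C) = 20 + j5.283 Ω = 20.69∠14.8° Ω.

Z = 20 + j5.283 Ω = 20.69∠14.8° Ω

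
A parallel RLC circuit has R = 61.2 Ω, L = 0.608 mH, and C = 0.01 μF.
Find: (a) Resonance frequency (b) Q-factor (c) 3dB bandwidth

Step 1 — Resonance: ω₀ = 1/√(LC) = 1/√(0.000608·1e-08) = 4.056e+05 rad/s.
Step 2 — f₀ = ω₀/(2π) = 6.455e+04 Hz.
Step 3 — Parallel Q: Q = R/(ω₀L) = 61.2/(4.056e+05·0.000608) = 0.2482.
Step 4 — Bandwidth: Δω = ω₀/Q = 1.634e+06 rad/s; BW = Δω/(2π) = 2.601e+05 Hz.

(a) f₀ = 6.455e+04 Hz  (b) Q = 0.2482  (c) BW = 2.601e+05 Hz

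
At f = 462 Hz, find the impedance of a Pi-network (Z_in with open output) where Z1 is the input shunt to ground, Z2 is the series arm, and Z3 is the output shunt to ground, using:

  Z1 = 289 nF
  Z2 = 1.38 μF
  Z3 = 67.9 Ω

Step 1 — Angular frequency: ω = 2π·f = 2π·462 = 2903 rad/s.
Step 2 — Component impedances:
  Z1: Z = 1/(jωC) = -j/(ω·C) = 0 - j1192 Ω
  Z2: Z = 1/(jωC) = -j/(ω·C) = 0 - j249.6 Ω
  Z3: Z = R = 67.9 Ω
Step 3 — With open output, the series arm Z2 and the output shunt Z3 appear in series to ground: Z2 + Z3 = 67.9 - j249.6 Ω.
Step 4 — Parallel with input shunt Z1: Z_in = Z1 || (Z2 + Z3) = 46.32 - j208.6 Ω = 213.7∠-77.5° Ω.

Z = 46.32 - j208.6 Ω = 213.7∠-77.5° Ω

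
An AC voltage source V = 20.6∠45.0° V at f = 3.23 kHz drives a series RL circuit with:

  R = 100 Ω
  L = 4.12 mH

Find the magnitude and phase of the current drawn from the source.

Step 1 — Angular frequency: ω = 2π·f = 2π·3230 = 2.029e+04 rad/s.
Step 2 — Component impedances:
  R: Z = R = 100 Ω
  L: Z = jωL = j·2.029e+04·0.00412 = 0 + j83.61 Ω
Step 3 — Series combination: Z_total = R + L = 100 + j83.61 Ω = 130.4∠39.9° Ω.
Step 4 — Source phasor: V = 20.6∠45.0° V = 14.57 + j14.57 V.
Step 5 — Ohm's law: I = V / Z_total = (14.57 + j14.57) / (100 + j83.61) = 0.1574 + j0.01405 A.
Step 6 — Convert to polar: |I| = 0.158 A, ∠I = 5.1°.

I = 0.158∠5.1° A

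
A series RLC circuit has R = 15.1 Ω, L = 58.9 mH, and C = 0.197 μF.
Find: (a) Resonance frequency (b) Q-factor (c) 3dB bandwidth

Step 1 — Resonance: ω₀ = 1/√(LC) = 1/√(0.0589·1.97e-07) = 9283 rad/s.
Step 2 — f₀ = ω₀/(2π) = 1478 Hz.
Step 3 — Series Q: Q = ω₀L/R = 9283·0.0589/15.1 = 36.21.
Step 4 — Bandwidth: Δω = ω₀/Q = 256.4 rad/s; BW = Δω/(2π) = 40.8 Hz.

(a) f₀ = 1478 Hz  (b) Q = 36.21  (c) BW = 40.8 Hz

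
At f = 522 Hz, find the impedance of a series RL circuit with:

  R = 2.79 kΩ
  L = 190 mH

Step 1 — Angular frequency: ω = 2π·f = 2π·522 = 3280 rad/s.
Step 2 — Component impedances:
  R: Z = R = 2790 Ω
  L: Z = jωL = j·3280·0.19 = 0 + j623.2 Ω
Step 3 — Series combination: Z_total = R + L = 2790 + j623.2 Ω = 2859∠12.6° Ω.

Z = 2790 + j623.2 Ω = 2859∠12.6° Ω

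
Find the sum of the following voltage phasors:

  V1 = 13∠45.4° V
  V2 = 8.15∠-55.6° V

Step 1 — Convert each phasor to rectangular form:
  V1 = 13·(cos(45.4°) + j·sin(45.4°)) = 9.128 + j9.256 V
  V2 = 8.15·(cos(-55.6°) + j·sin(-55.6°)) = 4.604 - j6.725 V
Step 2 — Sum components: V_total = 13.73 + j2.532 V.
Step 3 — Convert to polar: |V_total| = 13.96 V, ∠V_total = 10.4°.

V_total = 13.96∠10.4° V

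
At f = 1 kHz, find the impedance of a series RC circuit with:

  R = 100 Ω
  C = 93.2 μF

Step 1 — Angular frequency: ω = 2π·f = 2π·1000 = 6283 rad/s.
Step 2 — Component impedances:
  R: Z = R = 100 Ω
  C: Z = 1/(jωC) = -j/(ω·C) = 0 - j1.708 Ω
Step 3 — Series combination: Z_total = R + C = 100 - j1.708 Ω = 100∠-1.0° Ω.

Z = 100 - j1.708 Ω = 100∠-1.0° Ω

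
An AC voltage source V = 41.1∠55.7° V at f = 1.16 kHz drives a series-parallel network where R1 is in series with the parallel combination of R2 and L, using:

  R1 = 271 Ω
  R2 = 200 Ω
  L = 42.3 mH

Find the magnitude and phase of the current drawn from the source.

Step 1 — Angular frequency: ω = 2π·f = 2π·1160 = 7288 rad/s.
Step 2 — Component impedances:
  R1: Z = R = 271 Ω
  R2: Z = R = 200 Ω
  L: Z = jωL = j·7288·0.0423 = 0 + j308.3 Ω
Step 3 — Parallel branch: R2 || L = 1/(1/R2 + 1/L) = 140.8 + j91.31 Ω.
Step 4 — Series with R1: Z_total = R1 + (R2 || L) = 411.8 + j91.31 Ω = 421.8∠12.5° Ω.
Step 5 — Source phasor: V = 41.1∠55.7° V = 23.16 + j33.95 V.
Step 6 — Ohm's law: I = V / Z_total = (23.16 + j33.95) / (411.8 + j91.31) = 0.07104 + j0.0667 A.
Step 7 — Convert to polar: |I| = 0.09745 A, ∠I = 43.2°.

I = 0.09745∠43.2° A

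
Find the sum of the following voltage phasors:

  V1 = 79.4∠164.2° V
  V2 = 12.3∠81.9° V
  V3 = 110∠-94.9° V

Step 1 — Convert each phasor to rectangular form:
  V1 = 79.4·(cos(164.2°) + j·sin(164.2°)) = -76.4 + j21.62 V
  V2 = 12.3·(cos(81.9°) + j·sin(81.9°)) = 1.733 + j12.18 V
  V3 = 110·(cos(-94.9°) + j·sin(-94.9°)) = -9.396 - j109.6 V
Step 2 — Sum components: V_total = -84.06 - j75.8 V.
Step 3 — Convert to polar: |V_total| = 113.2 V, ∠V_total = -138.0°.

V_total = 113.2∠-138.0° V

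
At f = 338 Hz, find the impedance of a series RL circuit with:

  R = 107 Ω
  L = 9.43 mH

Step 1 — Angular frequency: ω = 2π·f = 2π·338 = 2124 rad/s.
Step 2 — Component impedances:
  R: Z = R = 107 Ω
  L: Z = jωL = j·2124·0.00943 = 0 + j20.03 Ω
Step 3 — Series combination: Z_total = R + L = 107 + j20.03 Ω = 108.9∠10.6° Ω.

Z = 107 + j20.03 Ω = 108.9∠10.6° Ω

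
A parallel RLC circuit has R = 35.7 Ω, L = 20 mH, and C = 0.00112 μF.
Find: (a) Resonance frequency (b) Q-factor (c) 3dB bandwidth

Step 1 — Resonance: ω₀ = 1/√(LC) = 1/√(0.02·1.12e-09) = 2.113e+05 rad/s.
Step 2 — f₀ = ω₀/(2π) = 3.363e+04 Hz.
Step 3 — Parallel Q: Q = R/(ω₀L) = 35.7/(2.113e+05·0.02) = 0.008448.
Step 4 — Bandwidth: Δω = ω₀/Q = 2.501e+07 rad/s; BW = Δω/(2π) = 3.98e+06 Hz.

(a) f₀ = 3.363e+04 Hz  (b) Q = 0.008448  (c) BW = 3.98e+06 Hz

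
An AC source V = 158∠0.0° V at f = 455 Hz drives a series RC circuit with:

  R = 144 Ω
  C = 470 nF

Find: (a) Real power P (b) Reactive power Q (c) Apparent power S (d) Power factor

Step 1 — Angular frequency: ω = 2π·f = 2π·455 = 2859 rad/s.
Step 2 — Component impedances:
  R: Z = R = 144 Ω
  C: Z = 1/(jωC) = -j/(ω·C) = 0 - j744.2 Ω
Step 3 — Series combination: Z_total = R + C = 144 - j744.2 Ω = 758∠-79.0° Ω.
Step 4 — Source phasor: V = 158∠0.0° V = 158 V.
Step 5 — Current: I = V / Z = 0.03959 + j0.2046 A = 0.2084∠79.0° A.
Step 6 — Complex power: S = V·I* = 6.256 - j32.33 VA.
Step 7 — Real power: P = Re(S) = 6.256 W.
Step 8 — Reactive power: Q = Im(S) = -32.33 VAR.
Step 9 — Apparent power: |S| = 32.93 VA.
Step 10 — Power factor: PF = P/|S| = 0.19 (leading).

(a) P = 6.256 W  (b) Q = -32.33 VAR  (c) S = 32.93 VA  (d) PF = 0.19 (leading)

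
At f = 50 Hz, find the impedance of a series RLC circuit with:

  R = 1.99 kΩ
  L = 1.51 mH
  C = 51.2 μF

Step 1 — Angular frequency: ω = 2π·f = 2π·50 = 314.2 rad/s.
Step 2 — Component impedances:
  R: Z = R = 1990 Ω
  L: Z = jωL = j·314.2·0.00151 = 0 + j0.4744 Ω
  C: Z = 1/(jωC) = -j/(ω·C) = 0 - j62.17 Ω
Step 3 — Series combination: Z_total = R + L + C = 1990 - j61.7 Ω = 1991∠-1.8° Ω.

Z = 1990 - j61.7 Ω = 1991∠-1.8° Ω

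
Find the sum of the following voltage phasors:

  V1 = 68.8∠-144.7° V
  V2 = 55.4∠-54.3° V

Step 1 — Convert each phasor to rectangular form:
  V1 = 68.8·(cos(-144.7°) + j·sin(-144.7°)) = -56.15 - j39.76 V
  V2 = 55.4·(cos(-54.3°) + j·sin(-54.3°)) = 32.33 - j44.99 V
Step 2 — Sum components: V_total = -23.82 - j84.75 V.
Step 3 — Convert to polar: |V_total| = 88.03 V, ∠V_total = -105.7°.

V_total = 88.03∠-105.7° V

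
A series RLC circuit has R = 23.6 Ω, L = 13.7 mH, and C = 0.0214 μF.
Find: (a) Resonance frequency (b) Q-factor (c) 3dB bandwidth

Step 1 — Resonance: ω₀ = 1/√(LC) = 1/√(0.0137·2.14e-08) = 5.84e+04 rad/s.
Step 2 — f₀ = ω₀/(2π) = 9295 Hz.
Step 3 — Series Q: Q = ω₀L/R = 5.84e+04·0.0137/23.6 = 33.9.
Step 4 — Bandwidth: Δω = ω₀/Q = 1723 rad/s; BW = Δω/(2π) = 274.2 Hz.

(a) f₀ = 9295 Hz  (b) Q = 33.9  (c) BW = 274.2 Hz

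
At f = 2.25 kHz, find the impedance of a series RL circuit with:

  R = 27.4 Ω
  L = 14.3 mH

Step 1 — Angular frequency: ω = 2π·f = 2π·2250 = 1.414e+04 rad/s.
Step 2 — Component impedances:
  R: Z = R = 27.4 Ω
  L: Z = jωL = j·1.414e+04·0.0143 = 0 + j202.2 Ω
Step 3 — Series combination: Z_total = R + L = 27.4 + j202.2 Ω = 204∠82.3° Ω.

Z = 27.4 + j202.2 Ω = 204∠82.3° Ω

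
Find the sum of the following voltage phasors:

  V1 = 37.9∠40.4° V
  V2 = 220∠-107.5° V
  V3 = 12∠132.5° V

Step 1 — Convert each phasor to rectangular form:
  V1 = 37.9·(cos(40.4°) + j·sin(40.4°)) = 28.86 + j24.56 V
  V2 = 220·(cos(-107.5°) + j·sin(-107.5°)) = -66.16 - j209.8 V
  V3 = 12·(cos(132.5°) + j·sin(132.5°)) = -8.107 + j8.847 V
Step 2 — Sum components: V_total = -45.4 - j176.4 V.
Step 3 — Convert to polar: |V_total| = 182.2 V, ∠V_total = -104.4°.

V_total = 182.2∠-104.4° V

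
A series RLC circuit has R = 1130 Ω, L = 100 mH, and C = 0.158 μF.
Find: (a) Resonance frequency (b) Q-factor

Step 1 — Resonance condition Im(Z)=0 gives ω₀ = 1/√(LC).
Step 2 — ω₀ = 1/√(0.1·1.58e-07) = 7956 rad/s.
Step 3 — f₀ = ω₀/(2π) = 1266 Hz.
Step 4 — Series Q: Q = ω₀L/R = 7956·0.1/1130 = 0.704.

(a) f₀ = 1266 Hz  (b) Q = 0.704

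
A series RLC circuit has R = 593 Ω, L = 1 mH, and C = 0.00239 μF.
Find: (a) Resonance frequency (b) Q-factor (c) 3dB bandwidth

Step 1 — Resonance condition Im(Z)=0 gives ω₀ = 1/√(LC).
Step 2 — ω₀ = 1/√(0.001·2.39e-09) = 6.468e+05 rad/s.
Step 3 — f₀ = ω₀/(2π) = 1.029e+05 Hz.
Step 4 — Series Q: Q = ω₀L/R = 6.468e+05·0.001/593 = 1.091.
Step 5 — 3dB bandwidth: Δω = ω₀/Q = 5.93e+05 rad/s; BW = Δω/(2π) = 9.438e+04 Hz.

(a) f₀ = 1.029e+05 Hz  (b) Q = 1.091  (c) BW = 9.438e+04 Hz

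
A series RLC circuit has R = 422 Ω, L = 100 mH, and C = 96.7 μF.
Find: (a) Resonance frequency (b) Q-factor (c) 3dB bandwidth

Step 1 — Resonance condition Im(Z)=0 gives ω₀ = 1/√(LC).
Step 2 — ω₀ = 1/√(0.1·9.67e-05) = 321.6 rad/s.
Step 3 — f₀ = ω₀/(2π) = 51.18 Hz.
Step 4 — Series Q: Q = ω₀L/R = 321.6·0.1/422 = 0.0762.
Step 5 — 3dB bandwidth: Δω = ω₀/Q = 4220 rad/s; BW = Δω/(2π) = 671.6 Hz.

(a) f₀ = 51.18 Hz  (b) Q = 0.0762  (c) BW = 671.6 Hz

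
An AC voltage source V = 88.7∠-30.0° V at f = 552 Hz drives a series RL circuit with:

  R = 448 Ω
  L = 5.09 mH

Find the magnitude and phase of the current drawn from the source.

Step 1 — Angular frequency: ω = 2π·f = 2π·552 = 3468 rad/s.
Step 2 — Component impedances:
  R: Z = R = 448 Ω
  L: Z = jωL = j·3468·0.00509 = 0 + j17.65 Ω
Step 3 — Series combination: Z_total = R + L = 448 + j17.65 Ω = 448.3∠2.3° Ω.
Step 4 — Source phasor: V = 88.7∠-30.0° V = 76.82 - j44.35 V.
Step 5 — Ohm's law: I = V / Z_total = (76.82 - j44.35) / (448 + j17.65) = 0.1673 - j0.1056 A.
Step 6 — Convert to polar: |I| = 0.1978 A, ∠I = -32.3°.

I = 0.1978∠-32.3° A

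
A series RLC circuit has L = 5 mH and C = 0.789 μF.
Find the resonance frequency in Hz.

Step 1 — Resonance condition Im(Z)=0 gives ω₀ = 1/√(LC).
Step 2 — ω₀ = 1/√(0.005·7.89e-07) = 1.592e+04 rad/s.
Step 3 — f₀ = ω₀/(2π) = 2534 Hz.

f₀ = 2534 Hz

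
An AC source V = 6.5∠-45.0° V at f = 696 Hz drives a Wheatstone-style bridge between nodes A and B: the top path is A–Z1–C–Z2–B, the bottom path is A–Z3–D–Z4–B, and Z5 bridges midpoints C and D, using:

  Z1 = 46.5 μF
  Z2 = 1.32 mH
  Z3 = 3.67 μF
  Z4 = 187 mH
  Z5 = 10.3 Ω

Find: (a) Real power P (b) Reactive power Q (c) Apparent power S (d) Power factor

Step 1 — Angular frequency: ω = 2π·f = 2π·696 = 4373 rad/s.
Step 2 — Component impedances:
  Z1: Z = 1/(jωC) = -j/(ω·C) = 0 - j4.918 Ω
  Z2: Z = jωL = j·4373·0.00132 = 0 + j5.772 Ω
  Z3: Z = 1/(jωC) = -j/(ω·C) = 0 - j62.31 Ω
  Z4: Z = jωL = j·4373·0.187 = 0 + j817.8 Ω
  Z5: Z = R = 10.3 Ω
Step 3 — Bridge requires nodal analysis (the Z5 bridge couples midpoints C and D, so the two paths cannot be reduced to a simple series/parallel combination). Setting node B to ground and injecting 1 A at node A, the 3-node admittance system at A, C, D solves to V_A = Z_AB = 0.04419 + j1.168 Ω = 1.169∠87.8° Ω.
Step 4 — Source phasor: V = 6.5∠-45.0° V = 4.596 - j4.596 V.
Step 5 — Current: I = V / Z = -3.781 - j4.079 A = 5.562∠-132.8° A.
Step 6 — Complex power: S = V·I* = 1.367 + j36.12 VA.
Step 7 — Real power: P = Re(S) = 1.367 W.
Step 8 — Reactive power: Q = Im(S) = 36.12 VAR.
Step 9 — Apparent power: |S| = 36.15 VA.
Step 10 — Power factor: PF = P/|S| = 0.03781 (lagging).

(a) P = 1.367 W  (b) Q = 36.12 VAR  (c) S = 36.15 VA  (d) PF = 0.03781 (lagging)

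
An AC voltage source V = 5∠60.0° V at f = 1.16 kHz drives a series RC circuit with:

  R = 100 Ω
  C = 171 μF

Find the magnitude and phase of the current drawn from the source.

Step 1 — Angular frequency: ω = 2π·f = 2π·1160 = 7288 rad/s.
Step 2 — Component impedances:
  R: Z = R = 100 Ω
  C: Z = 1/(jωC) = -j/(ω·C) = 0 - j0.8024 Ω
Step 3 — Series combination: Z_total = R + C = 100 - j0.8024 Ω = 100∠-0.5° Ω.
Step 4 — Source phasor: V = 5∠60.0° V = 2.5 + j4.33 V.
Step 5 — Ohm's law: I = V / Z_total = (2.5 + j4.33) / (100 - j0.8024) = 0.02465 + j0.0435 A.
Step 6 — Convert to polar: |I| = 0.05 A, ∠I = 60.5°.

I = 0.05∠60.5° A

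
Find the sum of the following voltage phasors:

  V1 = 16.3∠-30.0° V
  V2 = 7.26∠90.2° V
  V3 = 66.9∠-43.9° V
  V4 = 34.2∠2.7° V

Step 1 — Convert each phasor to rectangular form:
  V1 = 16.3·(cos(-30.0°) + j·sin(-30.0°)) = 14.12 - j8.15 V
  V2 = 7.26·(cos(90.2°) + j·sin(90.2°)) = -0.02534 + j7.26 V
  V3 = 66.9·(cos(-43.9°) + j·sin(-43.9°)) = 48.2 - j46.39 V
  V4 = 34.2·(cos(2.7°) + j·sin(2.7°)) = 34.16 + j1.611 V
Step 2 — Sum components: V_total = 96.46 - j45.67 V.
Step 3 — Convert to polar: |V_total| = 106.7 V, ∠V_total = -25.3°.

V_total = 106.7∠-25.3° V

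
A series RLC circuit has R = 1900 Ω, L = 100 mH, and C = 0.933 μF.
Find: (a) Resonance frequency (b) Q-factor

Step 1 — Resonance condition Im(Z)=0 gives ω₀ = 1/√(LC).
Step 2 — ω₀ = 1/√(0.1·9.33e-07) = 3274 rad/s.
Step 3 — f₀ = ω₀/(2π) = 521 Hz.
Step 4 — Series Q: Q = ω₀L/R = 3274·0.1/1900 = 0.1723.

(a) f₀ = 521 Hz  (b) Q = 0.1723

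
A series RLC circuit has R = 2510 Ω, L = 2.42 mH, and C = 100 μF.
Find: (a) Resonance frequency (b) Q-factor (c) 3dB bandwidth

Step 1 — Resonance: ω₀ = 1/√(LC) = 1/√(0.00242·0.0001) = 2033 rad/s.
Step 2 — f₀ = ω₀/(2π) = 323.5 Hz.
Step 3 — Series Q: Q = ω₀L/R = 2033·0.00242/2510 = 0.00196.
Step 4 — Bandwidth: Δω = ω₀/Q = 1.037e+06 rad/s; BW = Δω/(2π) = 1.651e+05 Hz.

(a) f₀ = 323.5 Hz  (b) Q = 0.00196  (c) BW = 1.651e+05 Hz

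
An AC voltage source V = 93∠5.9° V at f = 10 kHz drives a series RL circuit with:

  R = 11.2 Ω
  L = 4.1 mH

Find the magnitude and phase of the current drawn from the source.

Step 1 — Angular frequency: ω = 2π·f = 2π·1e+04 = 6.283e+04 rad/s.
Step 2 — Component impedances:
  R: Z = R = 11.2 Ω
  L: Z = jωL = j·6.283e+04·0.0041 = 0 + j257.6 Ω
Step 3 — Series combination: Z_total = R + L = 11.2 + j257.6 Ω = 257.9∠87.5° Ω.
Step 4 — Source phasor: V = 93∠5.9° V = 92.51 + j9.56 V.
Step 5 — Ohm's law: I = V / Z_total = (92.51 + j9.56) / (11.2 + j257.6) = 0.05262 - j0.3568 A.
Step 6 — Convert to polar: |I| = 0.3607 A, ∠I = -81.6°.

I = 0.3607∠-81.6° A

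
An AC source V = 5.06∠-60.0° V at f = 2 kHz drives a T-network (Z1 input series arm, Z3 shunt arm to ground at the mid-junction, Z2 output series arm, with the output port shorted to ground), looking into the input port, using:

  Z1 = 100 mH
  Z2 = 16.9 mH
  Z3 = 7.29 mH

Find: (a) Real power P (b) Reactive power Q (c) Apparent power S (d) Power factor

Step 1 — Angular frequency: ω = 2π·f = 2π·2000 = 1.257e+04 rad/s.
Step 2 — Component impedances:
  Z1: Z = jωL = j·1.257e+04·0.1 = 0 + j1257 Ω
  Z2: Z = jωL = j·1.257e+04·0.0169 = 0 + j212.4 Ω
  Z3: Z = jωL = j·1.257e+04·0.00729 = 0 + j91.61 Ω
Step 3 — With the output port shorted to ground, the output series arm Z2 runs from the junction to ground; the shunt arm Z3 also runs from the junction to ground. They appear in parallel: Z3 || Z2 = 0 + j64 Ω.
Step 4 — Series with input arm Z1: Z_in = Z1 + (Z3 || Z2) = 0 + j1321 Ω = 1321∠90.0° Ω.
Step 5 — Source phasor: V = 5.06∠-60.0° V = 2.53 - j4.382 V.
Step 6 — Current: I = V / Z = -0.003318 - j0.001916 A = 0.003831∠-150.0° A.
Step 7 — Complex power: S = V·I* = 0 + j0.01939 VA.
Step 8 — Real power: P = Re(S) = 0 W.
Step 9 — Reactive power: Q = Im(S) = 0.01939 VAR.
Step 10 — Apparent power: |S| = 0.01939 VA.
Step 11 — Power factor: PF = P/|S| = 0 (lagging).

(a) P = 0 W  (b) Q = 0.01939 VAR  (c) S = 0.01939 VA  (d) PF = 0 (lagging)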